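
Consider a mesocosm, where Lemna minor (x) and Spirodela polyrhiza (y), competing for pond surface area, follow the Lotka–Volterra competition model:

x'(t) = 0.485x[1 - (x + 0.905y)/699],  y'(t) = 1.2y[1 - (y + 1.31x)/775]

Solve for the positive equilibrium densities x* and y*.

Setting both brackets to zero gives the nullclines x + 0.905y = 699 and 1.31x + y = 775.
Substituting y = 775 - 1.31x into the first: x(1 - 0.905·1.31) = 699 - 0.905·775.
So x* = -2.38/-0.186 = 12.8, and then y* = 775 - 1.31·12.8 = 758.

x* ≈ 12.8, y* ≈ 758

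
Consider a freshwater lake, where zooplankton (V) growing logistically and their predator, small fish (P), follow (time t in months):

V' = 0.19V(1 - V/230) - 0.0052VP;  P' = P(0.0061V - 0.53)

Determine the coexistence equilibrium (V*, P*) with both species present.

V* ≈ 86.9, P* ≈ 22.7

From dP/dt = 0 with P > 0: 0.0061V* = 0.53, so V* = 86.9.
Substitute into dV/dt = 0: 0.19(1 - 86.9/230) = 0.0052P*.
The bracket is 0.622, giving P* = 0.118/0.0052 = 22.7.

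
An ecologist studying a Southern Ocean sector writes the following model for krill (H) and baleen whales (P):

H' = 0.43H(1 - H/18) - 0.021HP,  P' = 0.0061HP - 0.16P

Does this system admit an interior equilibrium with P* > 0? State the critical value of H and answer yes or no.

The predator equation gives dP/dt > 0 only when H > 0.16/0.0061 = 26.2.
Without the predator, H → K = 18. Since 18 < 26.2, the predator cannot invade.

Threshold H = 26.2; K < 26.2, so no, the predator goes extinct.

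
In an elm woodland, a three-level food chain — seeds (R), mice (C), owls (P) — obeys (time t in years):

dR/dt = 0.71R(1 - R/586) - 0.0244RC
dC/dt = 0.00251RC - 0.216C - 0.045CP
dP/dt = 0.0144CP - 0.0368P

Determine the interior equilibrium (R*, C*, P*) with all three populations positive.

From dP/dt = 0: 0.0144C* = 0.0368, so C* = 2.56.
From dR/dt = 0: 0.71(1 - R*/586) = 0.0244·2.56, giving R* = 586·(1 - 0.0878) = 535.
From dC/dt = 0: 0.00251·535 - 0.216 = 0.045P*, so P* = 1.13/0.045 = 25.

R* ≈ 535, C* ≈ 2.56, P* ≈ 25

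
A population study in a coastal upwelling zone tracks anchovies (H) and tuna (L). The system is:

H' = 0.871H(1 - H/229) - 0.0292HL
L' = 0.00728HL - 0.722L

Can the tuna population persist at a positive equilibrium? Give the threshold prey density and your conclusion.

The predator equation gives dL/dt > 0 only when H > 0.722/0.00728 = 99.2.
Without the predator, H → K = 229. Since 229 > 99.2, the predator can invade and persist.

Threshold H = 99.2; K > 99.2, so yes, the predator persists.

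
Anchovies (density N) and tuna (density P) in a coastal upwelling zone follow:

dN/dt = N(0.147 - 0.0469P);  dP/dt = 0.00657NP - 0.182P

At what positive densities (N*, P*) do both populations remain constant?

N* ≈ 27.7, P* ≈ 3.13

Set dP/dt = 0 with P > 0: 0.00657N - 0.182 = 0, so N* = 0.182/0.00657 = 27.7.
Set dN/dt = 0 with N > 0: 0.147 - 0.0469P = 0, so P* = 0.147/0.0469 = 3.13.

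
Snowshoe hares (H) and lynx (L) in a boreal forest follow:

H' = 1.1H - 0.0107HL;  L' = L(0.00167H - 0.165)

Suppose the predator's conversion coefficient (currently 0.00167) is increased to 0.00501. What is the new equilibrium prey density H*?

H* ≈ 32.9

At the interior fixed point, setting dL/dt = 0 with L > 0 fixes H* = (predator death rate)/(HL coefficient) — independent of the other coefficients.
With the change, H* = 0.165/0.00501 = 32.9; it falls from 98.8.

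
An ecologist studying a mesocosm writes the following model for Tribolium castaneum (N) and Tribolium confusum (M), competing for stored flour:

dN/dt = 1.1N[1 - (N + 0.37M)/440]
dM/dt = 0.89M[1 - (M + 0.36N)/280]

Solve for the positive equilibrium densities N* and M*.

N* ≈ 388, M* ≈ 140

Setting both brackets to zero gives the nullclines N + 0.37M = 440 and 0.36N + M = 280.
Substituting M = 280 - 0.36N into the first: N(1 - 0.37·0.36) = 440 - 0.37·280.
So N* = 336/0.867 = 388, and then M* = 280 - 0.36·388 = 140.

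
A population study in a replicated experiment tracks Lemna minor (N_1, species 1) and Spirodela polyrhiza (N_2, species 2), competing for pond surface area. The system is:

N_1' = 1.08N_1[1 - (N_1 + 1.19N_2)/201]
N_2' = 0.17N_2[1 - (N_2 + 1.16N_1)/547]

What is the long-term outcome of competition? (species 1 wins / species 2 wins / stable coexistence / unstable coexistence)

Compare the nullcline intercepts: K1/α12 = 201/1.19 = 169 < K2 = 547; K2/α21 = 547/1.16 = 472 > K1 = 201.
Since the inequalities point opposite ways, species 2 can invade but species 1 cannot.

species 2 excludes species 1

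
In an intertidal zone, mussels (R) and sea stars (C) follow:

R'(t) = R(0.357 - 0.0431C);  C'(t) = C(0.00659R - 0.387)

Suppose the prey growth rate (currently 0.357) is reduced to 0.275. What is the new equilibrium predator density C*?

At the interior fixed point, setting dR/dt = 0 with R > 0 fixes C* = (prey growth rate)/(RC coefficient) — independent of the other coefficients.
With the change, C* = 0.275/0.0431 = 6.38; it falls from 8.28.

C* ≈ 6.38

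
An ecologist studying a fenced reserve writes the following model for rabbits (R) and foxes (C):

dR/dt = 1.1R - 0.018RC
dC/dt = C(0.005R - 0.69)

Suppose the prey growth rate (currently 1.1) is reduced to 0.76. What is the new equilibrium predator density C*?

C* ≈ 42.2

At the interior fixed point, setting dR/dt = 0 with R > 0 fixes C* = (prey growth rate)/(RC coefficient) — independent of the other coefficients.
With the change, C* = 0.76/0.018 = 42.2; it falls from 61.1.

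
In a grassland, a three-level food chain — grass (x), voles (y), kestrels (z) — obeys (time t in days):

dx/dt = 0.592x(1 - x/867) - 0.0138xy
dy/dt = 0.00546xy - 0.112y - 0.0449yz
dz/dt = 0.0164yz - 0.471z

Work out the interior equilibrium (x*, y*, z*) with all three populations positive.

From dz/dt = 0: 0.0164y* = 0.471, so y* = 28.7.
From dx/dt = 0: 0.592(1 - x*/867) = 0.0138·28.7, giving x* = 867·(1 - 0.669) = 287.
From dy/dt = 0: 0.00546·287 - 0.112 = 0.0449z*, so z* = 1.45/0.0449 = 32.4.

x* ≈ 287, y* ≈ 28.7, z* ≈ 32.4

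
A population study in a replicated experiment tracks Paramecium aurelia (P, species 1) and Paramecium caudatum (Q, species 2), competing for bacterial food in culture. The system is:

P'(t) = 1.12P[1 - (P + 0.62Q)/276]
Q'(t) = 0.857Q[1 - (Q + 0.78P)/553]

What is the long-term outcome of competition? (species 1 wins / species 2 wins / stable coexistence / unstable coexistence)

species 2 excludes species 1

Compare the nullcline intercepts: K1/α12 = 276/0.62 = 445 < K2 = 553; K2/α21 = 553/0.78 = 709 > K1 = 276.
Since the inequalities point opposite ways, species 2 can invade but species 1 cannot.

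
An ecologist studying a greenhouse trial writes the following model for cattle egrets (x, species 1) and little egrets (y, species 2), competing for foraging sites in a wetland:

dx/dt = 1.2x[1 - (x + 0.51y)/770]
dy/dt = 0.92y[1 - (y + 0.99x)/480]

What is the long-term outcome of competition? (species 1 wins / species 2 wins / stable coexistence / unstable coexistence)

species 1 excludes species 2

Compare the nullcline intercepts: K1/α12 = 770/0.51 = 1510 > K2 = 480; K2/α21 = 480/0.99 = 485 < K1 = 770.
Since the inequalities point opposite ways, species 1 can invade but species 2 cannot.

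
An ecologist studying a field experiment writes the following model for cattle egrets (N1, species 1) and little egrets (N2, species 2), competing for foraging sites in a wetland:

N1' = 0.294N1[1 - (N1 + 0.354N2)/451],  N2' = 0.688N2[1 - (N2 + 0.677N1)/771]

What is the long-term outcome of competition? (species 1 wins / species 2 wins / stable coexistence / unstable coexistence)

Compare the nullcline intercepts: K1/α12 = 451/0.354 = 1270 > K2 = 771; K2/α21 = 771/0.677 = 1140 > K1 = 451.
Since both inequalities hold, each species can invade when rare, so the interior equilibrium is stable.

stable coexistence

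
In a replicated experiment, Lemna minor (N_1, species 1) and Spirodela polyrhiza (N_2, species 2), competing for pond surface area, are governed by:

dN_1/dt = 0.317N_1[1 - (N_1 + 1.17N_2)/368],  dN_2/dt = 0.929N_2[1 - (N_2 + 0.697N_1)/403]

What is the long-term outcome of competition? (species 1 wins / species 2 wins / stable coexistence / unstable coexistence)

species 2 excludes species 1

Compare the nullcline intercepts: K1/α12 = 368/1.17 = 315 < K2 = 403; K2/α21 = 403/0.697 = 578 > K1 = 368.
Since the inequalities point opposite ways, species 2 can invade but species 1 cannot.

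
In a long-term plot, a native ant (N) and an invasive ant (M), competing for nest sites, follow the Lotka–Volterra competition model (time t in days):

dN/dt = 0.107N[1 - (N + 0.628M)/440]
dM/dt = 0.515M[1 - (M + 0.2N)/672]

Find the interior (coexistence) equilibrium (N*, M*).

N* ≈ 20.6, M* ≈ 668

Setting both brackets to zero gives the nullclines N + 0.628M = 440 and 0.2N + M = 672.
Substituting M = 672 - 0.2N into the first: N(1 - 0.628·0.2) = 440 - 0.628·672.
So N* = 18/0.874 = 20.6, and then M* = 672 - 0.2·20.6 = 668.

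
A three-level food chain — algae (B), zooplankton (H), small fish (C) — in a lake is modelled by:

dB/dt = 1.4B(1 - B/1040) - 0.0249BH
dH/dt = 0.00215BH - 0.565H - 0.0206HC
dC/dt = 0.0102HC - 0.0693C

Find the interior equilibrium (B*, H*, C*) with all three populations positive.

From dC/dt = 0: 0.0102H* = 0.0693, so H* = 6.79.
From dB/dt = 0: 1.4(1 - B*/1040) = 0.0249·6.79, giving B* = 1040·(1 - 0.121) = 914.
From dH/dt = 0: 0.00215·914 - 0.565 = 0.0206C*, so C* = 1.4/0.0206 = 68.

B* ≈ 914, H* ≈ 6.79, C* ≈ 68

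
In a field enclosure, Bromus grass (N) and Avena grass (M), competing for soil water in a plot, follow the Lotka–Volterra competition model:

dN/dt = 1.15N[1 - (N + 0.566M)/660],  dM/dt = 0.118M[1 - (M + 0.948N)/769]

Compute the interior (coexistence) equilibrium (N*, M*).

Setting both brackets to zero gives the nullclines N + 0.566M = 660 and 0.948N + M = 769.
Substituting M = 769 - 0.948N into the first: N(1 - 0.566·0.948) = 660 - 0.566·769.
So N* = 225/0.463 = 485, and then M* = 769 - 0.948·485 = 309.

N* ≈ 485, M* ≈ 309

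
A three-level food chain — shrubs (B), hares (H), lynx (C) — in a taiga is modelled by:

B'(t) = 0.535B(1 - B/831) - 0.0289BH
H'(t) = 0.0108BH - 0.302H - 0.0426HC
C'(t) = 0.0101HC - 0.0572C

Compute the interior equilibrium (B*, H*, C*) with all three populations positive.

From dC/dt = 0: 0.0101H* = 0.0572, so H* = 5.66.
From dB/dt = 0: 0.535(1 - B*/831) = 0.0289·5.66, giving B* = 831·(1 - 0.306) = 577.
From dH/dt = 0: 0.0108·577 - 0.302 = 0.0426C*, so C* = 5.93/0.0426 = 139.

B* ≈ 577, H* ≈ 5.66, C* ≈ 139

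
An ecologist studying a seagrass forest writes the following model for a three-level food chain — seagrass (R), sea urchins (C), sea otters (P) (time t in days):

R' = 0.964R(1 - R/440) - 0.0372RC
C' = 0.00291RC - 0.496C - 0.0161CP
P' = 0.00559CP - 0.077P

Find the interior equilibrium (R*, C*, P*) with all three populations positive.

R* ≈ 206, C* ≈ 13.8, P* ≈ 6.45

From dP/dt = 0: 0.00559C* = 0.077, so C* = 13.8.
From dR/dt = 0: 0.964(1 - R*/440) = 0.0372·13.8, giving R* = 440·(1 - 0.532) = 206.
From dC/dt = 0: 0.00291·206 - 0.496 = 0.0161P*, so P* = 0.104/0.0161 = 6.45.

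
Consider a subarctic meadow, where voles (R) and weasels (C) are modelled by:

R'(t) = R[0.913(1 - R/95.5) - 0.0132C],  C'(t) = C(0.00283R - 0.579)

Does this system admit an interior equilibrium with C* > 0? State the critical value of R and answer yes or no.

Threshold R = 205; K < 205, so no, the predator goes extinct.

The predator equation gives dC/dt > 0 only when R > 0.579/0.00283 = 205.
Without the predator, R → K = 95.5. Since 95.5 < 205, the predator cannot invade.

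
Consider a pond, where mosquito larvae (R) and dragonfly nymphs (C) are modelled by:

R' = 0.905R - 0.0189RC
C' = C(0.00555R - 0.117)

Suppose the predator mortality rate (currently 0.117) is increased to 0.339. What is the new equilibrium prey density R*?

At the interior fixed point, setting dC/dt = 0 with C > 0 fixes R* = (predator death rate)/(RC coefficient) — independent of the other coefficients.
With the change, R* = 0.339/0.00555 = 61.1; it rises from 21.1.

R* ≈ 61.1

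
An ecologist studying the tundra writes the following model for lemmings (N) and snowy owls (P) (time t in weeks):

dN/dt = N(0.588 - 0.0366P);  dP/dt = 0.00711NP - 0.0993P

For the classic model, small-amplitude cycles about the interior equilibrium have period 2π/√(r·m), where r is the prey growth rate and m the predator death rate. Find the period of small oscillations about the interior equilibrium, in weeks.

Here r = 0.588 and m = 0.0993, so r·m = 0.0584.
ω = √0.0584 = 0.242 per week, hence T = 2π/ω ≈ 26 weeks.

T ≈ 26 weeks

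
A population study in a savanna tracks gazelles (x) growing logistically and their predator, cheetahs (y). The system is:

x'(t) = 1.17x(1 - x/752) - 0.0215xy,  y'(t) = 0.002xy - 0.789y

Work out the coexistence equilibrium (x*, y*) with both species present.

From dy/dt = 0 with y > 0: 0.002x* = 0.789, so x* = 394.
Substitute into dx/dt = 0: 1.17(1 - 394/752) = 0.0215y*.
The bracket is 0.475, giving y* = 0.556/0.0215 = 25.9.

x* ≈ 394, y* ≈ 25.9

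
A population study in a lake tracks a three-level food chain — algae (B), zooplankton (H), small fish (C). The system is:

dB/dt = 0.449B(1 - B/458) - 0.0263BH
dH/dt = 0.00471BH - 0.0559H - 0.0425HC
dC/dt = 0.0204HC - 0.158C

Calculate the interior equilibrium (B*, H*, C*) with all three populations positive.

From dC/dt = 0: 0.0204H* = 0.158, so H* = 7.75.
From dB/dt = 0: 0.449(1 - B*/458) = 0.0263·7.75, giving B* = 458·(1 - 0.454) = 250.
From dH/dt = 0: 0.00471·250 - 0.0559 = 0.0425C*, so C* = 1.12/0.0425 = 26.4.

B* ≈ 250, H* ≈ 7.75, C* ≈ 26.4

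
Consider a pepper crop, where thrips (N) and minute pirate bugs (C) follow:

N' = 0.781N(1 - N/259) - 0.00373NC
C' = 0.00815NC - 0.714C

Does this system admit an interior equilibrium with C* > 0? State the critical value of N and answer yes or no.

Threshold N = 87.6; K > 87.6, so yes, the predator persists.

The predator equation gives dC/dt > 0 only when N > 0.714/0.00815 = 87.6.
Without the predator, N → K = 259. Since 259 > 87.6, the predator can invade and persist.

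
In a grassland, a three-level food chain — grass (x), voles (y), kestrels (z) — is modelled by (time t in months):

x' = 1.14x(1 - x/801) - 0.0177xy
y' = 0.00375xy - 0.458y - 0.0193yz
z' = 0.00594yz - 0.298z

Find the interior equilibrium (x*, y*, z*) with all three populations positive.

x* ≈ 177, y* ≈ 50.2, z* ≈ 10.7

From dz/dt = 0: 0.00594y* = 0.298, so y* = 50.2.
From dx/dt = 0: 1.14(1 - x*/801) = 0.0177·50.2, giving x* = 801·(1 - 0.779) = 177.
From dy/dt = 0: 0.00375·177 - 0.458 = 0.0193z*, so z* = 0.206/0.0193 = 10.7.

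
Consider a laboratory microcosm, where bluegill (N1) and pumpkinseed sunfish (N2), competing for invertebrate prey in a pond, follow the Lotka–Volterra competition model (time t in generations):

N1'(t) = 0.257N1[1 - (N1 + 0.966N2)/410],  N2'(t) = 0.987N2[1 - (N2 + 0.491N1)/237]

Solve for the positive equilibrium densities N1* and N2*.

Setting both brackets to zero gives the nullclines N1 + 0.966N2 = 410 and 0.491N1 + N2 = 237.
Substituting N2 = 237 - 0.491N1 into the first: N1(1 - 0.966·0.491) = 410 - 0.966·237.
So N1* = 181/0.526 = 344, and then N2* = 237 - 0.491·344 = 67.9.

N1* ≈ 344, N2* ≈ 67.9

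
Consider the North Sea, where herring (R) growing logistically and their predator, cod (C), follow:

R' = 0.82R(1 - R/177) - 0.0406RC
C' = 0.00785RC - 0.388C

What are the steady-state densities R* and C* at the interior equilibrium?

From dC/dt = 0 with C > 0: 0.00785R* = 0.388, so R* = 49.4.
Substitute into dR/dt = 0: 0.82(1 - 49.4/177) = 0.0406C*.
The bracket is 0.721, giving C* = 0.591/0.0406 = 14.6.

R* ≈ 49.4, C* ≈ 14.6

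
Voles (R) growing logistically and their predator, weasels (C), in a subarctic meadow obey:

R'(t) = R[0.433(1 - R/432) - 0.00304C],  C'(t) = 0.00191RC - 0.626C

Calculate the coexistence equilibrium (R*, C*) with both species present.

From dC/dt = 0 with C > 0: 0.00191R* = 0.626, so R* = 328.
Substitute into dR/dt = 0: 0.433(1 - 328/432) = 0.00304C*.
The bracket is 0.241, giving C* = 0.104/0.00304 = 34.4.

R* ≈ 328, C* ≈ 34.4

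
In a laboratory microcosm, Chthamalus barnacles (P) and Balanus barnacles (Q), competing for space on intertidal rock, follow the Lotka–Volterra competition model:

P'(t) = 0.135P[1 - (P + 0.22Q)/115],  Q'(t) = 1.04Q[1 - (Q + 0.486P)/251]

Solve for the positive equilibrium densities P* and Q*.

Setting both brackets to zero gives the nullclines P + 0.22Q = 115 and 0.486P + Q = 251.
Substituting Q = 251 - 0.486P into the first: P(1 - 0.22·0.486) = 115 - 0.22·251.
So P* = 59.8/0.893 = 66.9, and then Q* = 251 - 0.486·66.9 = 218.

P* ≈ 66.9, Q* ≈ 218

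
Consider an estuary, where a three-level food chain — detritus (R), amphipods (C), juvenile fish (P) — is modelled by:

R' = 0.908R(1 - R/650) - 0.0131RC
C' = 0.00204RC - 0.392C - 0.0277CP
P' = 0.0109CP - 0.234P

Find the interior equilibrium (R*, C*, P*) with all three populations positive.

R* ≈ 449, C* ≈ 21.5, P* ≈ 18.9

From dP/dt = 0: 0.0109C* = 0.234, so C* = 21.5.
From dR/dt = 0: 0.908(1 - R*/650) = 0.0131·21.5, giving R* = 650·(1 - 0.31) = 449.
From dC/dt = 0: 0.00204·449 - 0.392 = 0.0277P*, so P* = 0.523/0.0277 = 18.9.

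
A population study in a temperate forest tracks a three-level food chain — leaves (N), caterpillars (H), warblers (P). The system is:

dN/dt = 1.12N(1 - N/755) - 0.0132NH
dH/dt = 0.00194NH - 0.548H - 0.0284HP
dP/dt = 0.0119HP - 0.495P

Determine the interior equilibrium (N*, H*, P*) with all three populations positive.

N* ≈ 385, H* ≈ 41.6, P* ≈ 6.99

From dP/dt = 0: 0.0119H* = 0.495, so H* = 41.6.
From dN/dt = 0: 1.12(1 - N*/755) = 0.0132·41.6, giving N* = 755·(1 - 0.49) = 385.
From dH/dt = 0: 0.00194·385 - 0.548 = 0.0284P*, so P* = 0.199/0.0284 = 6.99.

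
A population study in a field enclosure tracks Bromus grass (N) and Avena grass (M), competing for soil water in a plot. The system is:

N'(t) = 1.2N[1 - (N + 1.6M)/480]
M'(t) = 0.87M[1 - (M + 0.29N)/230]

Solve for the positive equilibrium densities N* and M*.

Setting both brackets to zero gives the nullclines N + 1.6M = 480 and 0.29N + M = 230.
Substituting M = 230 - 0.29N into the first: N(1 - 1.6·0.29) = 480 - 1.6·230.
So N* = 112/0.536 = 209, and then M* = 230 - 0.29·209 = 169.

N* ≈ 209, M* ≈ 169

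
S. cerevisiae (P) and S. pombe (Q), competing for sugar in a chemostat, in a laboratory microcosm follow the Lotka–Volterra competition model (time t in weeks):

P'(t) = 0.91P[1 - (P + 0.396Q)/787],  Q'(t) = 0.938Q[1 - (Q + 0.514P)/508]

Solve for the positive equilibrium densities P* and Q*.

Setting both brackets to zero gives the nullclines P + 0.396Q = 787 and 0.514P + Q = 508.
Substituting Q = 508 - 0.514P into the first: P(1 - 0.396·0.514) = 787 - 0.396·508.
So P* = 586/0.796 = 736, and then Q* = 508 - 0.514·736 = 130.

P* ≈ 736, Q* ≈ 130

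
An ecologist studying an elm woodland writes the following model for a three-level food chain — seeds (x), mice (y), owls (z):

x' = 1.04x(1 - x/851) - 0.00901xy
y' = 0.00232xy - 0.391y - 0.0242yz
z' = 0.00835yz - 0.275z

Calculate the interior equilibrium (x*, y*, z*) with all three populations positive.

From dz/dt = 0: 0.00835y* = 0.275, so y* = 32.9.
From dx/dt = 0: 1.04(1 - x*/851) = 0.00901·32.9, giving x* = 851·(1 - 0.285) = 608.
From dy/dt = 0: 0.00232·608 - 0.391 = 0.0242z*, so z* = 1.02/0.0242 = 42.1.

x* ≈ 608, y* ≈ 32.9, z* ≈ 42.1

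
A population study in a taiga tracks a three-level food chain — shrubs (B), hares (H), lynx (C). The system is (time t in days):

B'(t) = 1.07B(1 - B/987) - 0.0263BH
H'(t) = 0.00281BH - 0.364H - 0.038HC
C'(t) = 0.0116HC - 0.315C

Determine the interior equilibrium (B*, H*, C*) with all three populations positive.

B* ≈ 328, H* ≈ 27.2, C* ≈ 14.7

From dC/dt = 0: 0.0116H* = 0.315, so H* = 27.2.
From dB/dt = 0: 1.07(1 - B*/987) = 0.0263·27.2, giving B* = 987·(1 - 0.667) = 328.
From dH/dt = 0: 0.00281·328 - 0.364 = 0.038C*, so C* = 0.558/0.038 = 14.7.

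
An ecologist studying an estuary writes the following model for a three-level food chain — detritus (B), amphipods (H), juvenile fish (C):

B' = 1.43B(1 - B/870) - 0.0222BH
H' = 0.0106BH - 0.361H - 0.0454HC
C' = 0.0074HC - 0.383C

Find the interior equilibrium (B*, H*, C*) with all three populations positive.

B* ≈ 171, H* ≈ 51.8, C* ≈ 32

From dC/dt = 0: 0.0074H* = 0.383, so H* = 51.8.
From dB/dt = 0: 1.43(1 - B*/870) = 0.0222·51.8, giving B* = 870·(1 - 0.803) = 171.
From dH/dt = 0: 0.0106·171 - 0.361 = 0.0454C*, so C* = 1.45/0.0454 = 32.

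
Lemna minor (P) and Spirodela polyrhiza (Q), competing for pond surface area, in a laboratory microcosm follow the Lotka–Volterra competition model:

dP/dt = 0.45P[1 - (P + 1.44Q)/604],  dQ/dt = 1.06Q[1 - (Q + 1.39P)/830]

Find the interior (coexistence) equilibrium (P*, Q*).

P* ≈ 590, Q* ≈ 9.54

Setting both brackets to zero gives the nullclines P + 1.44Q = 604 and 1.39P + Q = 830.
Substituting Q = 830 - 1.39P into the first: P(1 - 1.44·1.39) = 604 - 1.44·830.
So P* = -591/-1 = 590, and then Q* = 830 - 1.39·590 = 9.54.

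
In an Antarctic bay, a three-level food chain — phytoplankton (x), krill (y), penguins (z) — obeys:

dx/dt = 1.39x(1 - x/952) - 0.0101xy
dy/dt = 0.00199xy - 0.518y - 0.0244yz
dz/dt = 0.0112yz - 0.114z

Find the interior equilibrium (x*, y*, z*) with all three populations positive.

From dz/dt = 0: 0.0112y* = 0.114, so y* = 10.2.
From dx/dt = 0: 1.39(1 - x*/952) = 0.0101·10.2, giving x* = 952·(1 - 0.074) = 882.
From dy/dt = 0: 0.00199·882 - 0.518 = 0.0244z*, so z* = 1.24/0.0244 = 50.7.

x* ≈ 882, y* ≈ 10.2, z* ≈ 50.7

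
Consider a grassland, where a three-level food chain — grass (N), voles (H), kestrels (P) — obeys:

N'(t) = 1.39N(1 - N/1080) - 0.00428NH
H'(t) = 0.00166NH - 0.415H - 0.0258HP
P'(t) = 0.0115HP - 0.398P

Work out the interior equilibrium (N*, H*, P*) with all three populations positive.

From dP/dt = 0: 0.0115H* = 0.398, so H* = 34.6.
From dN/dt = 0: 1.39(1 - N*/1080) = 0.00428·34.6, giving N* = 1080·(1 - 0.107) = 965.
From dH/dt = 0: 0.00166·965 - 0.415 = 0.0258P*, so P* = 1.19/0.0258 = 46.

N* ≈ 965, H* ≈ 34.6, P* ≈ 46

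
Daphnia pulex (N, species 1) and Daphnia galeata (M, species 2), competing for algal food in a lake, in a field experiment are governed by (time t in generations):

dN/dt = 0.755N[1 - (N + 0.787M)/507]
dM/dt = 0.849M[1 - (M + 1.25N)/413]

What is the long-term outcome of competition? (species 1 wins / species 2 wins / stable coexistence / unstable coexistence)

Compare the nullcline intercepts: K1/α12 = 507/0.787 = 644 > K2 = 413; K2/α21 = 413/1.25 = 330 < K1 = 507.
Since the inequalities point opposite ways, species 1 can invade but species 2 cannot.

species 1 excludes species 2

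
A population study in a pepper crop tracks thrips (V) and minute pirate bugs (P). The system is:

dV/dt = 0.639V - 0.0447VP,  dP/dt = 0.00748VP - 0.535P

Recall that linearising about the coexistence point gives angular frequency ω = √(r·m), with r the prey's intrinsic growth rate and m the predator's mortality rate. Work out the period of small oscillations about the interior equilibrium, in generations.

Here r = 0.639 and m = 0.535, so r·m = 0.342.
ω = √0.342 = 0.585 per generation, hence T = 2π/ω ≈ 10.7 generations.

T ≈ 10.7 generations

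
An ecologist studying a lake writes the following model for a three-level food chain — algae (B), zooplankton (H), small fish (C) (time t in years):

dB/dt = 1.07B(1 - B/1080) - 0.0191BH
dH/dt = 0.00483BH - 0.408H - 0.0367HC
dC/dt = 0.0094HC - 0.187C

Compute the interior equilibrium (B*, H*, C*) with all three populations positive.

From dC/dt = 0: 0.0094H* = 0.187, so H* = 19.9.
From dB/dt = 0: 1.07(1 - B*/1080) = 0.0191·19.9, giving B* = 1080·(1 - 0.355) = 696.
From dH/dt = 0: 0.00483·696 - 0.408 = 0.0367C*, so C* = 2.96/0.0367 = 80.5.

B* ≈ 696, H* ≈ 19.9, C* ≈ 80.5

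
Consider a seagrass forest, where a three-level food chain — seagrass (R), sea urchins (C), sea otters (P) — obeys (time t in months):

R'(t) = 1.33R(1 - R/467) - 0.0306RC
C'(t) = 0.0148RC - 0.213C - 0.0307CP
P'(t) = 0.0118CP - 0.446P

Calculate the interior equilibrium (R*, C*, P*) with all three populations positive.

R* ≈ 60.9, C* ≈ 37.8, P* ≈ 22.4

From dP/dt = 0: 0.0118C* = 0.446, so C* = 37.8.
From dR/dt = 0: 1.33(1 - R*/467) = 0.0306·37.8, giving R* = 467·(1 - 0.87) = 60.9.
From dC/dt = 0: 0.0148·60.9 - 0.213 = 0.0307P*, so P* = 0.688/0.0307 = 22.4.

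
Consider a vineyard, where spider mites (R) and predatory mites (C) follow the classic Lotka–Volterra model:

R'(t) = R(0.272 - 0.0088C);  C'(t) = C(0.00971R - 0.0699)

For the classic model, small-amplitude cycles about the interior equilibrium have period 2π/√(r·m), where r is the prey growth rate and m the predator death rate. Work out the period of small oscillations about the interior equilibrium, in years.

Here r = 0.272 and m = 0.0699, so r·m = 0.019.
ω = √0.019 = 0.138 per year, hence T = 2π/ω ≈ 45.6 years.

T ≈ 45.6 years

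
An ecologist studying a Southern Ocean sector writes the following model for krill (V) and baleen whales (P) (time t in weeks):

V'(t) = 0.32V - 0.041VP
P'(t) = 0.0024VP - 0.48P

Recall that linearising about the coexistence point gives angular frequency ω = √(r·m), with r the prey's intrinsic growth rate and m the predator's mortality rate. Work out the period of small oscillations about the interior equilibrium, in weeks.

T ≈ 16 weeks

Here r = 0.32 and m = 0.48, so r·m = 0.154.
ω = √0.154 = 0.392 per week, hence T = 2π/ω ≈ 16 weeks.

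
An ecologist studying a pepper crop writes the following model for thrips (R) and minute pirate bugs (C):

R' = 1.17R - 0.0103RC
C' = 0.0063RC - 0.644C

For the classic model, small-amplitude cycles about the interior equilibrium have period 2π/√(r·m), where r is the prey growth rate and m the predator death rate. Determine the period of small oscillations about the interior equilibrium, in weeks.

T ≈ 7.24 weeks

Here r = 1.17 and m = 0.644, so r·m = 0.753.
ω = √0.753 = 0.868 per week, hence T = 2π/ω ≈ 7.24 weeks.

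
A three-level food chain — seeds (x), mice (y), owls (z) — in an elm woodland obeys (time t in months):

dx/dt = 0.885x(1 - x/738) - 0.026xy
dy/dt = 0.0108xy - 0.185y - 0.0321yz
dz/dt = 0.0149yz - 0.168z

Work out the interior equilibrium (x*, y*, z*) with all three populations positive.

x* ≈ 494, y* ≈ 11.3, z* ≈ 160

From dz/dt = 0: 0.0149y* = 0.168, so y* = 11.3.
From dx/dt = 0: 0.885(1 - x*/738) = 0.026·11.3, giving x* = 738·(1 - 0.331) = 494.
From dy/dt = 0: 0.0108·494 - 0.185 = 0.0321z*, so z* = 5.15/0.0321 = 160.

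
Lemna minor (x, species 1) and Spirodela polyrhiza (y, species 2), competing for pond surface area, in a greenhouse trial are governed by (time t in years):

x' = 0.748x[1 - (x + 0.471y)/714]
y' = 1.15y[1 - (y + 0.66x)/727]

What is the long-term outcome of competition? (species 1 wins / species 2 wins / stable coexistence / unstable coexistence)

Compare the nullcline intercepts: K1/α12 = 714/0.471 = 1520 > K2 = 727; K2/α21 = 727/0.66 = 1100 > K1 = 714.
Since both inequalities hold, each species can invade when rare, so the interior equilibrium is stable.

stable coexistence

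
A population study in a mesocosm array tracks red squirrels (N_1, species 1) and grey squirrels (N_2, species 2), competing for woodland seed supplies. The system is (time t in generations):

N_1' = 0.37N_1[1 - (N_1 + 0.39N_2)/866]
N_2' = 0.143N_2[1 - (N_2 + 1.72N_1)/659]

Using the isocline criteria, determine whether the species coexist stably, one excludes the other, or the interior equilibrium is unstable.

Compare the nullcline intercepts: K1/α12 = 866/0.39 = 2220 > K2 = 659; K2/α21 = 659/1.72 = 383 < K1 = 866.
Since the inequalities point opposite ways, species 1 can invade but species 2 cannot.

species 1 excludes species 2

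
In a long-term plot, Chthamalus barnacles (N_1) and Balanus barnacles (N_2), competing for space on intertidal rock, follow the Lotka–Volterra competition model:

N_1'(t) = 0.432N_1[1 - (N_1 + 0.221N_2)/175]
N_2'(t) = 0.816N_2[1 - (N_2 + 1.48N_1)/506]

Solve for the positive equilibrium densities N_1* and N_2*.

Setting both brackets to zero gives the nullclines N_1 + 0.221N_2 = 175 and 1.48N_1 + N_2 = 506.
Substituting N_2 = 506 - 1.48N_1 into the first: N_1(1 - 0.221·1.48) = 175 - 0.221·506.
So N_1* = 63.2/0.673 = 93.9, and then N_2* = 506 - 1.48·93.9 = 367.

N_1* ≈ 93.9, N_2* ≈ 367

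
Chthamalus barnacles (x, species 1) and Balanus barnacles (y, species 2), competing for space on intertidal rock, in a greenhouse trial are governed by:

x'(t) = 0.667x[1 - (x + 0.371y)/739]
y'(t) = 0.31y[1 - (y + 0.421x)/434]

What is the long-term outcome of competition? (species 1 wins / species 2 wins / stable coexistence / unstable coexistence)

stable coexistence

Compare the nullcline intercepts: K1/α12 = 739/0.371 = 1990 > K2 = 434; K2/α21 = 434/0.421 = 1030 > K1 = 739.
Since both inequalities hold, each species can invade when rare, so the interior equilibrium is stable.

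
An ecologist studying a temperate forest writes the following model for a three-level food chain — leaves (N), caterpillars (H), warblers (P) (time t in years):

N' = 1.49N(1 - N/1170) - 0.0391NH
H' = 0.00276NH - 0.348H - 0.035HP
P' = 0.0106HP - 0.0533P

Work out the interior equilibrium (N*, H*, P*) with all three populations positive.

From dP/dt = 0: 0.0106H* = 0.0533, so H* = 5.03.
From dN/dt = 0: 1.49(1 - N*/1170) = 0.0391·5.03, giving N* = 1170·(1 - 0.132) = 1020.
From dH/dt = 0: 0.00276·1020 - 0.348 = 0.035P*, so P* = 2.46/0.035 = 70.1.

N* ≈ 1020, H* ≈ 5.03, P* ≈ 70.1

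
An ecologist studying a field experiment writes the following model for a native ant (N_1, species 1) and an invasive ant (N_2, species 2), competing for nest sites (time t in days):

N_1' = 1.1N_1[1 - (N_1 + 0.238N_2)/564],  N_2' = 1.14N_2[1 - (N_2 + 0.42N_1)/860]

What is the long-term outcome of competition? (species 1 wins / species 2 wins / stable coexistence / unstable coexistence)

stable coexistence

Compare the nullcline intercepts: K1/α12 = 564/0.238 = 2370 > K2 = 860; K2/α21 = 860/0.42 = 2050 > K1 = 564.
Since both inequalities hold, each species can invade when rare, so the interior equilibrium is stable.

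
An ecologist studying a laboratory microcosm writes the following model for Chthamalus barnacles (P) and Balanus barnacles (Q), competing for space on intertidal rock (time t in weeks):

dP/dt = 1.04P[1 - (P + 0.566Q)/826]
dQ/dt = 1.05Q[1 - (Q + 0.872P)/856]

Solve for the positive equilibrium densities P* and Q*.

Setting both brackets to zero gives the nullclines P + 0.566Q = 826 and 0.872P + Q = 856.
Substituting Q = 856 - 0.872P into the first: P(1 - 0.566·0.872) = 826 - 0.566·856.
So P* = 342/0.506 = 674, and then Q* = 856 - 0.872·674 = 268.

P* ≈ 674, Q* ≈ 268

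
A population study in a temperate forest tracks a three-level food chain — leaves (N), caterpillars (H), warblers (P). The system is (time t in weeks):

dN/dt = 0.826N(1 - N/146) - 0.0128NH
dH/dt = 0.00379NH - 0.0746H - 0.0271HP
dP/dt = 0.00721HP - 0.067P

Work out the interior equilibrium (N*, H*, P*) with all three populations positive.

N* ≈ 125, H* ≈ 9.29, P* ≈ 14.7

From dP/dt = 0: 0.00721H* = 0.067, so H* = 9.29.
From dN/dt = 0: 0.826(1 - N*/146) = 0.0128·9.29, giving N* = 146·(1 - 0.144) = 125.
From dH/dt = 0: 0.00379·125 - 0.0746 = 0.0271P*, so P* = 0.399/0.0271 = 14.7.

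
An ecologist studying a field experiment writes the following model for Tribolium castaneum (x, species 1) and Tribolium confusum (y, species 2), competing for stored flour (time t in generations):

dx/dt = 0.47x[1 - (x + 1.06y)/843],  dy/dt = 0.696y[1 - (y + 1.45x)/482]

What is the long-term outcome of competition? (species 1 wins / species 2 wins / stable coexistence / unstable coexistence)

species 1 excludes species 2

Compare the nullcline intercepts: K1/α12 = 843/1.06 = 795 > K2 = 482; K2/α21 = 482/1.45 = 332 < K1 = 843.
Since the inequalities point opposite ways, species 1 can invade but species 2 cannot.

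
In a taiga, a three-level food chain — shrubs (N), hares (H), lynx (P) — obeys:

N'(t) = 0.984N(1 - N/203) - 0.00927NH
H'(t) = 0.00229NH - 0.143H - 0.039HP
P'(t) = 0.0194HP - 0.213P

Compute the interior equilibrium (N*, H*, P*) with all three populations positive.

From dP/dt = 0: 0.0194H* = 0.213, so H* = 11.
From dN/dt = 0: 0.984(1 - N*/203) = 0.00927·11, giving N* = 203·(1 - 0.103) = 182.
From dH/dt = 0: 0.00229·182 - 0.143 = 0.039P*, so P* = 0.274/0.039 = 7.02.

N* ≈ 182, H* ≈ 11, P* ≈ 7.02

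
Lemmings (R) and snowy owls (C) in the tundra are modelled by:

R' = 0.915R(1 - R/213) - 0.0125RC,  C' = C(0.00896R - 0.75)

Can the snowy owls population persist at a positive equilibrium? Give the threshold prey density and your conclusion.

Threshold R = 83.7; K > 83.7, so yes, the predator persists.

The predator equation gives dC/dt > 0 only when R > 0.75/0.00896 = 83.7.
Without the predator, R → K = 213. Since 213 > 83.7, the predator can invade and persist.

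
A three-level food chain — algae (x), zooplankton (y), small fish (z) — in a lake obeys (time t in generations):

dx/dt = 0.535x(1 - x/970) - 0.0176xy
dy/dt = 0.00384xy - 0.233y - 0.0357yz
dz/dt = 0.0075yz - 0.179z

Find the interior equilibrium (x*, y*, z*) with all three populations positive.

x* ≈ 208, y* ≈ 23.9, z* ≈ 15.9

From dz/dt = 0: 0.0075y* = 0.179, so y* = 23.9.
From dx/dt = 0: 0.535(1 - x*/970) = 0.0176·23.9, giving x* = 970·(1 - 0.785) = 208.
From dy/dt = 0: 0.00384·208 - 0.233 = 0.0357z*, so z* = 0.567/0.0357 = 15.9.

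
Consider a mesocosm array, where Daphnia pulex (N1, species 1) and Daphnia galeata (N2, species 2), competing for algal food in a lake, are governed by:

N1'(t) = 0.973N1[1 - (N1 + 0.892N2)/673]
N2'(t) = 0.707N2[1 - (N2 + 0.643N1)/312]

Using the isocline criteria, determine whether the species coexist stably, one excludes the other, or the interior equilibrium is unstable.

species 1 excludes species 2

Compare the nullcline intercepts: K1/α12 = 673/0.892 = 754 > K2 = 312; K2/α21 = 312/0.643 = 485 < K1 = 673.
Since the inequalities point opposite ways, species 1 can invade but species 2 cannot.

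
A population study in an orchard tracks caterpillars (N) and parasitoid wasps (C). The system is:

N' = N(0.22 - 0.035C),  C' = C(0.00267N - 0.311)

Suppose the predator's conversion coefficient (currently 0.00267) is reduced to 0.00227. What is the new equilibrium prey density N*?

N* ≈ 137

At the interior fixed point, setting dC/dt = 0 with C > 0 fixes N* = (predator death rate)/(NC coefficient) — independent of the other coefficients.
With the change, N* = 0.311/0.00227 = 137; it rises from 116.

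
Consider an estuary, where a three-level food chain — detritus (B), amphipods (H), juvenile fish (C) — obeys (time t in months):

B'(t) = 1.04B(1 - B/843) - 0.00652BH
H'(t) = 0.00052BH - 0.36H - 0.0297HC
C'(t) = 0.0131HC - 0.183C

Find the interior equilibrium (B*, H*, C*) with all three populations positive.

B* ≈ 769, H* ≈ 14, C* ≈ 1.35

From dC/dt = 0: 0.0131H* = 0.183, so H* = 14.
From dB/dt = 0: 1.04(1 - B*/843) = 0.00652·14, giving B* = 843·(1 - 0.0876) = 769.
From dH/dt = 0: 0.00052·769 - 0.36 = 0.0297C*, so C* = 0.04/0.0297 = 1.35.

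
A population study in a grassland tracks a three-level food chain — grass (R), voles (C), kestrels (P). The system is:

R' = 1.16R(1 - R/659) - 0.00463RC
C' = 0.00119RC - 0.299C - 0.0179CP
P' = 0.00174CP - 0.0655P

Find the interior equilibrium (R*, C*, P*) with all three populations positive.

From dP/dt = 0: 0.00174C* = 0.0655, so C* = 37.6.
From dR/dt = 0: 1.16(1 - R*/659) = 0.00463·37.6, giving R* = 659·(1 - 0.15) = 560.
From dC/dt = 0: 0.00119·560 - 0.299 = 0.0179P*, so P* = 0.367/0.0179 = 20.5.

R* ≈ 560, C* ≈ 37.6, P* ≈ 20.5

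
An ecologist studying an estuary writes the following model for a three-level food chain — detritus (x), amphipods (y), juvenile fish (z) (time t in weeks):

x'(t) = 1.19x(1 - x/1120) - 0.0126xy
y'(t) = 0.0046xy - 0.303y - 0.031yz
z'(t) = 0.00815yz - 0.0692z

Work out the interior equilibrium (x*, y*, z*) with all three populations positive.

x* ≈ 1020, y* ≈ 8.49, z* ≈ 141

From dz/dt = 0: 0.00815y* = 0.0692, so y* = 8.49.
From dx/dt = 0: 1.19(1 - x*/1120) = 0.0126·8.49, giving x* = 1120·(1 - 0.0899) = 1020.
From dy/dt = 0: 0.0046·1020 - 0.303 = 0.031z*, so z* = 4.39/0.031 = 141.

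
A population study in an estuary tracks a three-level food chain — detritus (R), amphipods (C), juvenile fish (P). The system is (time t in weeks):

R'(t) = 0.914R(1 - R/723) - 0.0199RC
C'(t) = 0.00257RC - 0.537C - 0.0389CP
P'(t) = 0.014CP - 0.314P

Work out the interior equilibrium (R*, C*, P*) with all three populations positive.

From dP/dt = 0: 0.014C* = 0.314, so C* = 22.4.
From dR/dt = 0: 0.914(1 - R*/723) = 0.0199·22.4, giving R* = 723·(1 - 0.488) = 370.
From dC/dt = 0: 0.00257·370 - 0.537 = 0.0389P*, so P* = 0.414/0.0389 = 10.6.

R* ≈ 370, C* ≈ 22.4, P* ≈ 10.6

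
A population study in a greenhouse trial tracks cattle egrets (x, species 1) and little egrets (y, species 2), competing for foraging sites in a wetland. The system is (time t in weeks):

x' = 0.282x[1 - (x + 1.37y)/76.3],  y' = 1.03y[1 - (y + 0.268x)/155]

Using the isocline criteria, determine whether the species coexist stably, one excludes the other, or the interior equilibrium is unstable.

Compare the nullcline intercepts: K1/α12 = 76.3/1.37 = 55.7 < K2 = 155; K2/α21 = 155/0.268 = 578 > K1 = 76.3.
Since the inequalities point opposite ways, species 2 can invade but species 1 cannot.

species 2 excludes species 1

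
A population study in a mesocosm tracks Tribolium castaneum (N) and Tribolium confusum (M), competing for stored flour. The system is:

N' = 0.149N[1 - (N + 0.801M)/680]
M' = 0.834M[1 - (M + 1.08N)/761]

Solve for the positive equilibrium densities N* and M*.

Setting both brackets to zero gives the nullclines N + 0.801M = 680 and 1.08N + M = 761.
Substituting M = 761 - 1.08N into the first: N(1 - 0.801·1.08) = 680 - 0.801·761.
So N* = 70.4/0.135 = 522, and then M* = 761 - 1.08·522 = 197.

N* ≈ 522, M* ≈ 197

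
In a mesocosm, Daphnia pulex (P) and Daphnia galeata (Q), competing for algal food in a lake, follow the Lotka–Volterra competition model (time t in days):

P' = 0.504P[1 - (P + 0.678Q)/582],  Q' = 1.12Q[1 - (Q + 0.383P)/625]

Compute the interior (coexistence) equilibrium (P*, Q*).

P* ≈ 214, Q* ≈ 543

Setting both brackets to zero gives the nullclines P + 0.678Q = 582 and 0.383P + Q = 625.
Substituting Q = 625 - 0.383P into the first: P(1 - 0.678·0.383) = 582 - 0.678·625.
So P* = 158/0.74 = 214, and then Q* = 625 - 0.383·214 = 543.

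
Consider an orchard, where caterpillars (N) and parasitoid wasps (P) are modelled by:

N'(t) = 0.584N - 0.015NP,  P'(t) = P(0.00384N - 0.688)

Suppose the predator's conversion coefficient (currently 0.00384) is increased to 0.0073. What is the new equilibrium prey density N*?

N* ≈ 94.2

At the interior fixed point, setting dP/dt = 0 with P > 0 fixes N* = (predator death rate)/(NP coefficient) — independent of the other coefficients.
With the change, N* = 0.688/0.0073 = 94.2; it falls from 179.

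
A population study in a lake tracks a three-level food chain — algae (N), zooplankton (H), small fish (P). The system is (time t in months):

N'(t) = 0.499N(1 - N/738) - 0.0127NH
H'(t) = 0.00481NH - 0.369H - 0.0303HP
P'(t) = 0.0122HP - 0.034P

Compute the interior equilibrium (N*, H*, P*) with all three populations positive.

From dP/dt = 0: 0.0122H* = 0.034, so H* = 2.79.
From dN/dt = 0: 0.499(1 - N*/738) = 0.0127·2.79, giving N* = 738·(1 - 0.0709) = 686.
From dH/dt = 0: 0.00481·686 - 0.369 = 0.0303P*, so P* = 2.93/0.0303 = 96.7.

N* ≈ 686, H* ≈ 2.79, P* ≈ 96.7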